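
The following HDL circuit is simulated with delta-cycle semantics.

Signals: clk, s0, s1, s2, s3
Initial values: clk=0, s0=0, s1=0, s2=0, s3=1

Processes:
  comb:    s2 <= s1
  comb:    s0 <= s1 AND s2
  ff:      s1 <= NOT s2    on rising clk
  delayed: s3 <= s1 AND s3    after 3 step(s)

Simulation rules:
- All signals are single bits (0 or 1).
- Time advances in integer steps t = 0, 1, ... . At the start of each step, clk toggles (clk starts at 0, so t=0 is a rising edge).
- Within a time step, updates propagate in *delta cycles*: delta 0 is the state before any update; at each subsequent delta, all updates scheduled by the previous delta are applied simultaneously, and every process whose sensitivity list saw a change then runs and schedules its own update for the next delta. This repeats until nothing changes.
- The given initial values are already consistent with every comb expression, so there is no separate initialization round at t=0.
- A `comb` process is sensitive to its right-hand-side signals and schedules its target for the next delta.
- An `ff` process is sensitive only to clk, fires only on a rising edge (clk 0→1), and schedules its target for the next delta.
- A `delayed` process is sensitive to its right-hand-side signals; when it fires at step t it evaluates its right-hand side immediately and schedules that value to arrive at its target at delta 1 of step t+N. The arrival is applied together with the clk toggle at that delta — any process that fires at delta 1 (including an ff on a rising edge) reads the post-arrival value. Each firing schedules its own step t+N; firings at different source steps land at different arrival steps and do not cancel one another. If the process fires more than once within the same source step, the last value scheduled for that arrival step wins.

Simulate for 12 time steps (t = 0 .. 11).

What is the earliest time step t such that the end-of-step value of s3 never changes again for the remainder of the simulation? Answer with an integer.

t0.Δ0 s2=0 s3=1 s1=0 s0=0 clk=0
t0.Δ1 s2=0 s3=1 s1=0 s0=0 clk=1
t0.Δ2 s2=0 s3=1 s1=1 s0=0 clk=1
t0.Δ3 s2=1 s3=1 s1=1 s0=0 clk=1
t0.Δ4 s2=1 s3=1 s1=1 s0=1 clk=1
t1.Δ0 s2=1 s3=1 s1=1 s0=1 clk=1
t1.Δ1 s2=1 s3=1 s1=1 s0=1 clk=0
t2.Δ0 s2=1 s3=1 s1=1 s0=1 clk=0
t2.Δ1 s2=1 s3=1 s1=1 s0=1 clk=1
t2.Δ2 s2=1 s3=1 s1=0 s0=1 clk=1
t2.Δ3 s2=0 s3=1 s1=0 s0=0 clk=1
t3.Δ0 s2=0 s3=1 s1=0 s0=0 clk=1
t3.Δ1 s2=0 s3=1 s1=0 s0=0 clk=0
t4.Δ0 s2=0 s3=1 s1=0 s0=0 clk=0
t4.Δ1 s2=0 s3=1 s1=0 s0=0 clk=1
t4.Δ2 s2=0 s3=1 s1=1 s0=0 clk=1
t4.Δ3 s2=1 s3=1 s1=1 s0=0 clk=1
t4.Δ4 s2=1 s3=1 s1=1 s0=1 clk=1
t5.Δ0 s2=1 s3=1 s1=1 s0=1 clk=1
t5.Δ1 s2=1 s3=0 s1=1 s0=1 clk=0
t6.Δ0 s2=1 s3=0 s1=1 s0=1 clk=0
t6.Δ1 s2=1 s3=0 s1=1 s0=1 clk=1
t6.Δ2 s2=1 s3=0 s1=0 s0=1 clk=1
t6.Δ3 s2=0 s3=0 s1=0 s0=0 clk=1
t7.Δ0 s2=0 s3=0 s1=0 s0=0 clk=1
t7.Δ1 s2=0 s3=1 s1=0 s0=0 clk=0
t8.Δ0 s2=0 s3=1 s1=0 s0=0 clk=0
t8.Δ1 s2=0 s3=0 s1=0 s0=0 clk=1
t8.Δ2 s2=0 s3=0 s1=1 s0=0 clk=1
t8.Δ3 s2=1 s3=0 s1=1 s0=0 clk=1
t8.Δ4 s2=1 s3=0 s1=1 s0=1 clk=1
t9.Δ0 s2=1 s3=0 s1=1 s0=1 clk=1
t9.Δ1 s2=1 s3=0 s1=1 s0=1 clk=0
t10.Δ0 s2=1 s3=0 s1=1 s0=1 clk=0
t10.Δ1 s2=1 s3=0 s1=1 s0=1 clk=1
t10.Δ2 s2=1 s3=0 s1=0 s0=1 clk=1
t10.Δ3 s2=0 s3=0 s1=0 s0=0 clk=1
t11.Δ0 s2=0 s3=0 s1=0 s0=0 clk=1
t11.Δ1 s2=0 s3=0 s1=0 s0=0 clk=0

8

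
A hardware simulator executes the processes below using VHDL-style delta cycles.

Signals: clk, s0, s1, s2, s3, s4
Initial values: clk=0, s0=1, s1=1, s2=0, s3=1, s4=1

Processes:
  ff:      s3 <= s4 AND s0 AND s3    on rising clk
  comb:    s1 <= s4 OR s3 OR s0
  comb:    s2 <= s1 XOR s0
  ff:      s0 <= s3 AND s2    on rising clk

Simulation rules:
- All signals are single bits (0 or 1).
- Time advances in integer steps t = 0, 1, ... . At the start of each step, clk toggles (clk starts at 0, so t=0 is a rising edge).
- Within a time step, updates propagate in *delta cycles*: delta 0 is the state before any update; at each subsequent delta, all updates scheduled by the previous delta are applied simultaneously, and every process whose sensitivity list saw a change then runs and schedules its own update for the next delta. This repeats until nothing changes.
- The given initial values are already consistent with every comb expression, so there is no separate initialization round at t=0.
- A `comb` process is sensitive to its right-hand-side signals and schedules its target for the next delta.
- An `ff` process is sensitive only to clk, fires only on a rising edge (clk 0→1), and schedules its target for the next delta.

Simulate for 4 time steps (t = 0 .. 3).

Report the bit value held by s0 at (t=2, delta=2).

1

t=0 Δ0: clk=0 s2=0 s3=1 s1=1 s4=1 s0=1
  Δ1: clk:0→1
  Δ2: s0:1→0
  Δ3: s2:0→1
  (3Δ to stable)
t=1 Δ0: clk=1 s2=1 s3=1 s1=1 s4=1 s0=0
  Δ1: clk:1→0
  (1Δ to stable)
t=2 Δ0: clk=0 s2=1 s3=1 s1=1 s4=1 s0=0
  Δ1: clk:0→1
  Δ2: s3:1→0, s0:0→1
  Δ3: s2:1→0
  (3Δ to stable)
t=3 Δ0: clk=1 s2=0 s3=0 s1=1 s4=1 s0=1
  Δ1: clk:1→0
  (1Δ to stable)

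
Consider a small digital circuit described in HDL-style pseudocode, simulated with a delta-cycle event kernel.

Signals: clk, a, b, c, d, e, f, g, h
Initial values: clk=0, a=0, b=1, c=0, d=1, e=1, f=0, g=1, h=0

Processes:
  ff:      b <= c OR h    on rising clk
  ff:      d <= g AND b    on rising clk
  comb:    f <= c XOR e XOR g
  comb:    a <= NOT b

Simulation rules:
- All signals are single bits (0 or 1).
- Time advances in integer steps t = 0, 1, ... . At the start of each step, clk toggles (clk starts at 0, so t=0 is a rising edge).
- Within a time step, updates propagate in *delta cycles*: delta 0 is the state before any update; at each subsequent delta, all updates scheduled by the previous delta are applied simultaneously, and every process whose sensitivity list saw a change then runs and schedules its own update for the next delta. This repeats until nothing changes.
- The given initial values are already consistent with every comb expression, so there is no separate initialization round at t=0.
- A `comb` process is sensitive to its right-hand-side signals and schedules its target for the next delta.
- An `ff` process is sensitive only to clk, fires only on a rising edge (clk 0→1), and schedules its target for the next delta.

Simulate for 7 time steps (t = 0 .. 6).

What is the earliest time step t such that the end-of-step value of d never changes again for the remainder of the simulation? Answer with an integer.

2

t0.Δ0 g=1 h=0 f=0 a=0 clk=0 c=0 b=1 d=1 e=1
t0.Δ1 g=1 h=0 f=0 a=0 clk=1 c=0 b=1 d=1 e=1
t0.Δ2 g=1 h=0 f=0 a=0 clk=1 c=0 b=0 d=1 e=1
t0.Δ3 g=1 h=0 f=0 a=1 clk=1 c=0 b=0 d=1 e=1
t1.Δ0 g=1 h=0 f=0 a=1 clk=1 c=0 b=0 d=1 e=1
t1.Δ1 g=1 h=0 f=0 a=1 clk=0 c=0 b=0 d=1 e=1
t2.Δ0 g=1 h=0 f=0 a=1 clk=0 c=0 b=0 d=1 e=1
t2.Δ1 g=1 h=0 f=0 a=1 clk=1 c=0 b=0 d=1 e=1
t2.Δ2 g=1 h=0 f=0 a=1 clk=1 c=0 b=0 d=0 e=1
t3.Δ0 g=1 h=0 f=0 a=1 clk=1 c=0 b=0 d=0 e=1
t3.Δ1 g=1 h=0 f=0 a=1 clk=0 c=0 b=0 d=0 e=1
t4.Δ0 g=1 h=0 f=0 a=1 clk=0 c=0 b=0 d=0 e=1
t4.Δ1 g=1 h=0 f=0 a=1 clk=1 c=0 b=0 d=0 e=1
t5.Δ0 g=1 h=0 f=0 a=1 clk=1 c=0 b=0 d=0 e=1
t5.Δ1 g=1 h=0 f=0 a=1 clk=0 c=0 b=0 d=0 e=1
t6.Δ0 g=1 h=0 f=0 a=1 clk=0 c=0 b=0 d=0 e=1
t6.Δ1 g=1 h=0 f=0 a=1 clk=1 c=0 b=0 d=0 e=1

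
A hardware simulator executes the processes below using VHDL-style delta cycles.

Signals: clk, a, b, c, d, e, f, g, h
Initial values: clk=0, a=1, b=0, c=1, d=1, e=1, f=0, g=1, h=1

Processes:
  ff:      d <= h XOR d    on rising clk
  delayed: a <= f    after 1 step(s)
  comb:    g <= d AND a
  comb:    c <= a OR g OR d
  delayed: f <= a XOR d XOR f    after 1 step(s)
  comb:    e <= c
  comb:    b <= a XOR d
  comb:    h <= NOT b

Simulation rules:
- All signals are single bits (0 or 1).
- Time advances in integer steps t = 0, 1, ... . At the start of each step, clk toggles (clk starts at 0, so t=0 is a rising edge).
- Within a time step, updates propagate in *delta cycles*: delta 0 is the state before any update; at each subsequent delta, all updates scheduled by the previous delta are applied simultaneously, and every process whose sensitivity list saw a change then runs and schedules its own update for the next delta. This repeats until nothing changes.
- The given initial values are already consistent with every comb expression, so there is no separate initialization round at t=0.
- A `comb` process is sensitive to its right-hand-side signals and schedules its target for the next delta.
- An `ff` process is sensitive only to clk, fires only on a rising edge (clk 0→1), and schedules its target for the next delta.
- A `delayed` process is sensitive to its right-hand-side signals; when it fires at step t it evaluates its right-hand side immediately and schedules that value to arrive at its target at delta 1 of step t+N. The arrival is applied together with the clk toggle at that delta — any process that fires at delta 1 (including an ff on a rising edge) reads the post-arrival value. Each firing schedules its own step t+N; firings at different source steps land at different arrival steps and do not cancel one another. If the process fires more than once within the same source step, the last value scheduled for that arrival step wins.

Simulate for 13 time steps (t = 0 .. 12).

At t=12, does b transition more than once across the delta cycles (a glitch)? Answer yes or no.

t=0 Δ0: f=0 a=1 b=0 e=1 d=1 clk=0 c=1 h=1 g=1
  Δ1: clk:0→1
  Δ2: d:1→0
  Δ3: b:0→1, g:1→0
  Δ4: h:1→0
  (4Δ to stable)
t=1 Δ0: f=0 a=1 b=1 e=1 d=0 clk=1 c=1 h=0 g=0
  Δ1: f:0→1, clk:1→0
  (1Δ to stable)
t=2 Δ0: f=1 a=1 b=1 e=1 d=0 clk=0 c=1 h=0 g=0
  Δ1: f:1→0, clk:0→1
  (1Δ to stable)
t=3 Δ0: f=0 a=1 b=1 e=1 d=0 clk=1 c=1 h=0 g=0
  Δ1: f:0→1, a:1→0, clk:1→0
  Δ2: b:1→0, c:1→0
  Δ3: e:1→0, h:0→1
  (3Δ to stable)
t=4 Δ0: f=1 a=0 b=0 e=0 d=0 clk=0 c=0 h=1 g=0
  Δ1: a:0→1, clk:0→1
  Δ2: b:0→1, d:0→1, c:0→1
  Δ3: b:1→0, e:0→1, h:1→0, g:0→1
  Δ4: h:0→1
  (4Δ to stable)
t=5 Δ0: f=1 a=1 b=0 e=1 d=1 clk=1 c=1 h=1 g=1
  Δ1: clk:1→0
  (1Δ to stable)
t=6 Δ0: f=1 a=1 b=0 e=1 d=1 clk=0 c=1 h=1 g=1
  Δ1: clk:0→1
  Δ2: d:1→0
  Δ3: b:0→1, g:1→0
  Δ4: h:1→0
  (4Δ to stable)
t=7 Δ0: f=1 a=1 b=1 e=1 d=0 clk=1 c=1 h=0 g=0
  Δ1: f:1→0, clk:1→0
  (1Δ to stable)
t=8 Δ0: f=0 a=1 b=1 e=1 d=0 clk=0 c=1 h=0 g=0
  Δ1: f:0→1, a:1→0, clk:0→1
  Δ2: b:1→0, c:1→0
  Δ3: e:1→0, h:0→1
  (3Δ to stable)
t=9 Δ0: f=1 a=0 b=0 e=0 d=0 clk=1 c=0 h=1 g=0
  Δ1: a:0→1, clk:1→0
  Δ2: b:0→1, c:0→1
  Δ3: e:0→1, h:1→0
  (3Δ to stable)
t=10 Δ0: f=1 a=1 b=1 e=1 d=0 clk=0 c=1 h=0 g=0
  Δ1: f:1→0, clk:0→1
  (1Δ to stable)
t=11 Δ0: f=0 a=1 b=1 e=1 d=0 clk=1 c=1 h=0 g=0
  Δ1: f:0→1, a:1→0, clk:1→0
  Δ2: b:1→0, c:1→0
  Δ3: e:1→0, h:0→1
  (3Δ to stable)
t=12 Δ0: f=1 a=0 b=0 e=0 d=0 clk=0 c=0 h=1 g=0
  Δ1: a:0→1, clk:0→1
  Δ2: b:0→1, d:0→1, c:0→1
  Δ3: b:1→0, e:0→1, h:1→0, g:0→1
  Δ4: h:0→1
  (4Δ to stable)

yes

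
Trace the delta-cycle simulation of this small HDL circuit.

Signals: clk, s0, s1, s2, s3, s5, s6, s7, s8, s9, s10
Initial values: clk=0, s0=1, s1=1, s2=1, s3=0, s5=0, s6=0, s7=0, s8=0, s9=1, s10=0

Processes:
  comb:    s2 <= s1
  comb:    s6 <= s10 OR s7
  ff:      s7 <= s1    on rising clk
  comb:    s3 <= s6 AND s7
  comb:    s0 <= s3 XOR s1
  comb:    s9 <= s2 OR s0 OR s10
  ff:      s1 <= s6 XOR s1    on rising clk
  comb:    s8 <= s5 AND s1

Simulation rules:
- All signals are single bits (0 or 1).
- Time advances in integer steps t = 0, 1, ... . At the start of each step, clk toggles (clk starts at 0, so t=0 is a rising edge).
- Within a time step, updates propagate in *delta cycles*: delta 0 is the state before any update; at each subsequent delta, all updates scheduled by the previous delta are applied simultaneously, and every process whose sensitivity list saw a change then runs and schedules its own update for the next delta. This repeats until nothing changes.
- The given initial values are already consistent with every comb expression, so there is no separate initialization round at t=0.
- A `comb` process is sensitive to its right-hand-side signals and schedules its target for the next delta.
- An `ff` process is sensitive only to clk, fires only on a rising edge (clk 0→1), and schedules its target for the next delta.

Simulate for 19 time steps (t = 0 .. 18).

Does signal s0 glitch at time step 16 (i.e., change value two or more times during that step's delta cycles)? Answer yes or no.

yes

t0.Δ0 s6=0 s1=1 s8=0 s10=0 s5=0 s9=1 s7=0 clk=0 s0=1 s2=1 s3=0
t0.Δ1 s6=0 s1=1 s8=0 s10=0 s5=0 s9=1 s7=0 clk=1 s0=1 s2=1 s3=0
t0.Δ2 s6=0 s1=1 s8=0 s10=0 s5=0 s9=1 s7=1 clk=1 s0=1 s2=1 s3=0
t0.Δ3 s6=1 s1=1 s8=0 s10=0 s5=0 s9=1 s7=1 clk=1 s0=1 s2=1 s3=0
t0.Δ4 s6=1 s1=1 s8=0 s10=0 s5=0 s9=1 s7=1 clk=1 s0=1 s2=1 s3=1
t0.Δ5 s6=1 s1=1 s8=0 s10=0 s5=0 s9=1 s7=1 clk=1 s0=0 s2=1 s3=1
t1.Δ0 s6=1 s1=1 s8=0 s10=0 s5=0 s9=1 s7=1 clk=1 s0=0 s2=1 s3=1
t1.Δ1 s6=1 s1=1 s8=0 s10=0 s5=0 s9=1 s7=1 clk=0 s0=0 s2=1 s3=1
t2.Δ0 s6=1 s1=1 s8=0 s10=0 s5=0 s9=1 s7=1 clk=0 s0=0 s2=1 s3=1
t2.Δ1 s6=1 s1=1 s8=0 s10=0 s5=0 s9=1 s7=1 clk=1 s0=0 s2=1 s3=1
t2.Δ2 s6=1 s1=0 s8=0 s10=0 s5=0 s9=1 s7=1 clk=1 s0=0 s2=1 s3=1
t2.Δ3 s6=1 s1=0 s8=0 s10=0 s5=0 s9=1 s7=1 clk=1 s0=1 s2=0 s3=1
t3.Δ0 s6=1 s1=0 s8=0 s10=0 s5=0 s9=1 s7=1 clk=1 s0=1 s2=0 s3=1
t3.Δ1 s6=1 s1=0 s8=0 s10=0 s5=0 s9=1 s7=1 clk=0 s0=1 s2=0 s3=1
t4.Δ0 s6=1 s1=0 s8=0 s10=0 s5=0 s9=1 s7=1 clk=0 s0=1 s2=0 s3=1
t4.Δ1 s6=1 s1=0 s8=0 s10=0 s5=0 s9=1 s7=1 clk=1 s0=1 s2=0 s3=1
t4.Δ2 s6=1 s1=1 s8=0 s10=0 s5=0 s9=1 s7=0 clk=1 s0=1 s2=0 s3=1
t4.Δ3 s6=0 s1=1 s8=0 s10=0 s5=0 s9=1 s7=0 clk=1 s0=0 s2=1 s3=0
t4.Δ4 s6=0 s1=1 s8=0 s10=0 s5=0 s9=1 s7=0 clk=1 s0=1 s2=1 s3=0
t5.Δ0 s6=0 s1=1 s8=0 s10=0 s5=0 s9=1 s7=0 clk=1 s0=1 s2=1 s3=0
t5.Δ1 s6=0 s1=1 s8=0 s10=0 s5=0 s9=1 s7=0 clk=0 s0=1 s2=1 s3=0
t6.Δ0 s6=0 s1=1 s8=0 s10=0 s5=0 s9=1 s7=0 clk=0 s0=1 s2=1 s3=0
t6.Δ1 s6=0 s1=1 s8=0 s10=0 s5=0 s9=1 s7=0 clk=1 s0=1 s2=1 s3=0
t6.Δ2 s6=0 s1=1 s8=0 s10=0 s5=0 s9=1 s7=1 clk=1 s0=1 s2=1 s3=0
t6.Δ3 s6=1 s1=1 s8=0 s10=0 s5=0 s9=1 s7=1 clk=1 s0=1 s2=1 s3=0
t6.Δ4 s6=1 s1=1 s8=0 s10=0 s5=0 s9=1 s7=1 clk=1 s0=1 s2=1 s3=1
t6.Δ5 s6=1 s1=1 s8=0 s10=0 s5=0 s9=1 s7=1 clk=1 s0=0 s2=1 s3=1
t7.Δ0 s6=1 s1=1 s8=0 s10=0 s5=0 s9=1 s7=1 clk=1 s0=0 s2=1 s3=1
t7.Δ1 s6=1 s1=1 s8=0 s10=0 s5=0 s9=1 s7=1 clk=0 s0=0 s2=1 s3=1
t8.Δ0 s6=1 s1=1 s8=0 s10=0 s5=0 s9=1 s7=1 clk=0 s0=0 s2=1 s3=1
t8.Δ1 s6=1 s1=1 s8=0 s10=0 s5=0 s9=1 s7=1 clk=1 s0=0 s2=1 s3=1
t8.Δ2 s6=1 s1=0 s8=0 s10=0 s5=0 s9=1 s7=1 clk=1 s0=0 s2=1 s3=1
t8.Δ3 s6=1 s1=0 s8=0 s10=0 s5=0 s9=1 s7=1 clk=1 s0=1 s2=0 s3=1
t9.Δ0 s6=1 s1=0 s8=0 s10=0 s5=0 s9=1 s7=1 clk=1 s0=1 s2=0 s3=1
t9.Δ1 s6=1 s1=0 s8=0 s10=0 s5=0 s9=1 s7=1 clk=0 s0=1 s2=0 s3=1
t10.Δ0 s6=1 s1=0 s8=0 s10=0 s5=0 s9=1 s7=1 clk=0 s0=1 s2=0 s3=1
t10.Δ1 s6=1 s1=0 s8=0 s10=0 s5=0 s9=1 s7=1 clk=1 s0=1 s2=0 s3=1
t10.Δ2 s6=1 s1=1 s8=0 s10=0 s5=0 s9=1 s7=0 clk=1 s0=1 s2=0 s3=1
t10.Δ3 s6=0 s1=1 s8=0 s10=0 s5=0 s9=1 s7=0 clk=1 s0=0 s2=1 s3=0
t10.Δ4 s6=0 s1=1 s8=0 s10=0 s5=0 s9=1 s7=0 clk=1 s0=1 s2=1 s3=0
t11.Δ0 s6=0 s1=1 s8=0 s10=0 s5=0 s9=1 s7=0 clk=1 s0=1 s2=1 s3=0
t11.Δ1 s6=0 s1=1 s8=0 s10=0 s5=0 s9=1 s7=0 clk=0 s0=1 s2=1 s3=0
t12.Δ0 s6=0 s1=1 s8=0 s10=0 s5=0 s9=1 s7=0 clk=0 s0=1 s2=1 s3=0
t12.Δ1 s6=0 s1=1 s8=0 s10=0 s5=0 s9=1 s7=0 clk=1 s0=1 s2=1 s3=0
t12.Δ2 s6=0 s1=1 s8=0 s10=0 s5=0 s9=1 s7=1 clk=1 s0=1 s2=1 s3=0
t12.Δ3 s6=1 s1=1 s8=0 s10=0 s5=0 s9=1 s7=1 clk=1 s0=1 s2=1 s3=0
t12.Δ4 s6=1 s1=1 s8=0 s10=0 s5=0 s9=1 s7=1 clk=1 s0=1 s2=1 s3=1
t12.Δ5 s6=1 s1=1 s8=0 s10=0 s5=0 s9=1 s7=1 clk=1 s0=0 s2=1 s3=1
t13.Δ0 s6=1 s1=1 s8=0 s10=0 s5=0 s9=1 s7=1 clk=1 s0=0 s2=1 s3=1
t13.Δ1 s6=1 s1=1 s8=0 s10=0 s5=0 s9=1 s7=1 clk=0 s0=0 s2=1 s3=1
t14.Δ0 s6=1 s1=1 s8=0 s10=0 s5=0 s9=1 s7=1 clk=0 s0=0 s2=1 s3=1
t14.Δ1 s6=1 s1=1 s8=0 s10=0 s5=0 s9=1 s7=1 clk=1 s0=0 s2=1 s3=1
t14.Δ2 s6=1 s1=0 s8=0 s10=0 s5=0 s9=1 s7=1 clk=1 s0=0 s2=1 s3=1
t14.Δ3 s6=1 s1=0 s8=0 s10=0 s5=0 s9=1 s7=1 clk=1 s0=1 s2=0 s3=1
t15.Δ0 s6=1 s1=0 s8=0 s10=0 s5=0 s9=1 s7=1 clk=1 s0=1 s2=0 s3=1
t15.Δ1 s6=1 s1=0 s8=0 s10=0 s5=0 s9=1 s7=1 clk=0 s0=1 s2=0 s3=1
t16.Δ0 s6=1 s1=0 s8=0 s10=0 s5=0 s9=1 s7=1 clk=0 s0=1 s2=0 s3=1
t16.Δ1 s6=1 s1=0 s8=0 s10=0 s5=0 s9=1 s7=1 clk=1 s0=1 s2=0 s3=1
t16.Δ2 s6=1 s1=1 s8=0 s10=0 s5=0 s9=1 s7=0 clk=1 s0=1 s2=0 s3=1
t16.Δ3 s6=0 s1=1 s8=0 s10=0 s5=0 s9=1 s7=0 clk=1 s0=0 s2=1 s3=0
t16.Δ4 s6=0 s1=1 s8=0 s10=0 s5=0 s9=1 s7=0 clk=1 s0=1 s2=1 s3=0
t17.Δ0 s6=0 s1=1 s8=0 s10=0 s5=0 s9=1 s7=0 clk=1 s0=1 s2=1 s3=0
t17.Δ1 s6=0 s1=1 s8=0 s10=0 s5=0 s9=1 s7=0 clk=0 s0=1 s2=1 s3=0
t18.Δ0 s6=0 s1=1 s8=0 s10=0 s5=0 s9=1 s7=0 clk=0 s0=1 s2=1 s3=0
t18.Δ1 s6=0 s1=1 s8=0 s10=0 s5=0 s9=1 s7=0 clk=1 s0=1 s2=1 s3=0
t18.Δ2 s6=0 s1=1 s8=0 s10=0 s5=0 s9=1 s7=1 clk=1 s0=1 s2=1 s3=0
t18.Δ3 s6=1 s1=1 s8=0 s10=0 s5=0 s9=1 s7=1 clk=1 s0=1 s2=1 s3=0
t18.Δ4 s6=1 s1=1 s8=0 s10=0 s5=0 s9=1 s7=1 clk=1 s0=1 s2=1 s3=1
t18.Δ5 s6=1 s1=1 s8=0 s10=0 s5=0 s9=1 s7=1 clk=1 s0=0 s2=1 s3=1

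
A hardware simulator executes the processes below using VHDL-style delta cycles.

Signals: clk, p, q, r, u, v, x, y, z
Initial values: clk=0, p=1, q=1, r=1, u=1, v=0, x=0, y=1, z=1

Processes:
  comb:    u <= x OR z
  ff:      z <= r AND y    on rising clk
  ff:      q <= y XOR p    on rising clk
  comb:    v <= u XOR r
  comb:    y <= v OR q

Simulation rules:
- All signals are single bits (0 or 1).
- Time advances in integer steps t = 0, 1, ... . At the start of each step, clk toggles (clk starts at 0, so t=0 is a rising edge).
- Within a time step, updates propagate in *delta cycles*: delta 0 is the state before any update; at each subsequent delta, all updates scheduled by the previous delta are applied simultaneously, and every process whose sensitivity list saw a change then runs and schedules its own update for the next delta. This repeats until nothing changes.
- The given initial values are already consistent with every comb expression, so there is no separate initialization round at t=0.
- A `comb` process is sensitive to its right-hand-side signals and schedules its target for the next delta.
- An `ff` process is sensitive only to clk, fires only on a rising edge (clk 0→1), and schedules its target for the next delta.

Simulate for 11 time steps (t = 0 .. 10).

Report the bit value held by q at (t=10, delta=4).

[bits: v,y,x,clk,q,r,z,u,p]
t=0: Δ0=010011111 Δ1=010111111 Δ2=010101111 Δ3=000101111 | 3Δ
t=1: Δ0=000101111 Δ1=000001111 | 1Δ
t=2: Δ0=000001111 Δ1=000101111 Δ2=000111011 Δ3=010111001 Δ4=110111001 | 4Δ
t=3: Δ0=110111001 Δ1=110011001 | 1Δ
t=4: Δ0=110011001 Δ1=110111001 Δ2=110101101 Δ3=110101111 Δ4=010101111 Δ5=000101111 | 5Δ
t=5: Δ0=000101111 Δ1=000001111 | 1Δ
t=6: Δ0=000001111 Δ1=000101111 Δ2=000111011 Δ3=010111001 Δ4=110111001 | 4Δ
t=7: Δ0=110111001 Δ1=110011001 | 1Δ
t=8: Δ0=110011001 Δ1=110111001 Δ2=110101101 Δ3=110101111 Δ4=010101111 Δ5=000101111 | 5Δ
t=9: Δ0=000101111 Δ1=000001111 | 1Δ
t=10: Δ0=000001111 Δ1=000101111 Δ2=000111011 Δ3=010111001 Δ4=110111001 | 4Δ

1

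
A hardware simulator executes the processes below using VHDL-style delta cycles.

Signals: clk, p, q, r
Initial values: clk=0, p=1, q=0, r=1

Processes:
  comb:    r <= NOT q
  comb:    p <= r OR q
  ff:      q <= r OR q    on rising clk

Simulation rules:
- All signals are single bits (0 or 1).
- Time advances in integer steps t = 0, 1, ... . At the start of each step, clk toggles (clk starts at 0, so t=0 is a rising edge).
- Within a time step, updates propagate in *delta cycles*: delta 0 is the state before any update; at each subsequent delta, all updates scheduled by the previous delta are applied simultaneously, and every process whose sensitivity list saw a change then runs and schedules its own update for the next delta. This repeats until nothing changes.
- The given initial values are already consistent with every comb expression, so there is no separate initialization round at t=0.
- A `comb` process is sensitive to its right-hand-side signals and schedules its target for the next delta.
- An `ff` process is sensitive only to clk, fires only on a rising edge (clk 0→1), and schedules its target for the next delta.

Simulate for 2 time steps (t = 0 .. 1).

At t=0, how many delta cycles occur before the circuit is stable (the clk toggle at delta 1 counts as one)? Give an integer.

t0.Δ0 r=1 clk=0 q=0 p=1
t0.Δ1 r=1 clk=1 q=0 p=1
t0.Δ2 r=1 clk=1 q=1 p=1
t0.Δ3 r=0 clk=1 q=1 p=1
t1.Δ0 r=0 clk=1 q=1 p=1
t1.Δ1 r=0 clk=0 q=1 p=1

3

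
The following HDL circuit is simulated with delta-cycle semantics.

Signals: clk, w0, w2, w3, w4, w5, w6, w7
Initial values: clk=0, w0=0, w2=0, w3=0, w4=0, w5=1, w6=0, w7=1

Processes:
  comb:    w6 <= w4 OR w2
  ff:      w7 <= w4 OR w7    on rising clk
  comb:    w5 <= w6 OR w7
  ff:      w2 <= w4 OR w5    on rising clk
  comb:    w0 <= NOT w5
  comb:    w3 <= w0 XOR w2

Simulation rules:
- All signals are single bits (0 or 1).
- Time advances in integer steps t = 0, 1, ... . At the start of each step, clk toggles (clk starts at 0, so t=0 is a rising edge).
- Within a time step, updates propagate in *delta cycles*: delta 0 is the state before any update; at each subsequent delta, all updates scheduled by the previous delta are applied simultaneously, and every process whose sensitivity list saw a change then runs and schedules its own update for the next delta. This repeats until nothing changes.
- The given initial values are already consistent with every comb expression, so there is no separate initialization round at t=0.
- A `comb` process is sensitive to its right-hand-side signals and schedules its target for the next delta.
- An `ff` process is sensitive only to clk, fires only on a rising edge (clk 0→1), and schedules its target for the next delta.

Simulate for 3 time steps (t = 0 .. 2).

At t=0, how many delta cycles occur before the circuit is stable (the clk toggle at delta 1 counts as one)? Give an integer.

t=0 Δ0: w7=1 w4=0 w5=1 w3=0 w0=0 clk=0 w2=0 w6=0
  Δ1: clk:0→1
  Δ2: w2:0→1
  Δ3: w3:0→1, w6:0→1
  (3Δ to stable)
t=1 Δ0: w7=1 w4=0 w5=1 w3=1 w0=0 clk=1 w2=1 w6=1
  Δ1: clk:1→0
  (1Δ to stable)
t=2 Δ0: w7=1 w4=0 w5=1 w3=1 w0=0 clk=0 w2=1 w6=1
  Δ1: clk:0→1
  (1Δ to stable)

3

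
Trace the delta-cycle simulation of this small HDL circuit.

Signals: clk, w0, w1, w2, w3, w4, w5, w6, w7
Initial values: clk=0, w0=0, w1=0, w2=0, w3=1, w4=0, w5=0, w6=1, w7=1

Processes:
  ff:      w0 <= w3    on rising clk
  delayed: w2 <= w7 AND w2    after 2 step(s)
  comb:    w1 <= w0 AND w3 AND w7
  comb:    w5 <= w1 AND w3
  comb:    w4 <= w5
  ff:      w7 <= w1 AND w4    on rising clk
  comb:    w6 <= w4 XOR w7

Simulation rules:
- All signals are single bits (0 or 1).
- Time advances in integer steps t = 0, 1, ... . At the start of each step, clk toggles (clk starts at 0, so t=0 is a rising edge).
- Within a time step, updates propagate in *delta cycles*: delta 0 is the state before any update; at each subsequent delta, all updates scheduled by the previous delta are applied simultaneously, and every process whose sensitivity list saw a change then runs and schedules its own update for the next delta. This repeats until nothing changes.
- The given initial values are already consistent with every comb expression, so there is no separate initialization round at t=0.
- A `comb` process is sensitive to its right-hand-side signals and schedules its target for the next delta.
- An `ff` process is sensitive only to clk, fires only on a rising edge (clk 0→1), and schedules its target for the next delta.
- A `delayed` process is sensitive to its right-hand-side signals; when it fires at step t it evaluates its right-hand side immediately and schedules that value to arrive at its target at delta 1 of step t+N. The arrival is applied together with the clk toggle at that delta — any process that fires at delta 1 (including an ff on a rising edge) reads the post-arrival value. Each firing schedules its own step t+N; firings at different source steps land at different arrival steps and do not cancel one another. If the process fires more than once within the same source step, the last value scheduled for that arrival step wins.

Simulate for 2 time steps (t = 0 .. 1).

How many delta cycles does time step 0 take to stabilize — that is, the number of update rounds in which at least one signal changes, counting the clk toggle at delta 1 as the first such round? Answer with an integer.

t=0 Δ0: w4=0 w5=0 w3=1 w6=1 clk=0 w7=1 w1=0 w2=0 w0=0
  Δ1: clk:0→1
  Δ2: w7:1→0, w0:0→1
  Δ3: w6:1→0
  (3Δ to stable)
t=1 Δ0: w4=0 w5=0 w3=1 w6=0 clk=1 w7=0 w1=0 w2=0 w0=1
  Δ1: clk:1→0
  (1Δ to stable)

3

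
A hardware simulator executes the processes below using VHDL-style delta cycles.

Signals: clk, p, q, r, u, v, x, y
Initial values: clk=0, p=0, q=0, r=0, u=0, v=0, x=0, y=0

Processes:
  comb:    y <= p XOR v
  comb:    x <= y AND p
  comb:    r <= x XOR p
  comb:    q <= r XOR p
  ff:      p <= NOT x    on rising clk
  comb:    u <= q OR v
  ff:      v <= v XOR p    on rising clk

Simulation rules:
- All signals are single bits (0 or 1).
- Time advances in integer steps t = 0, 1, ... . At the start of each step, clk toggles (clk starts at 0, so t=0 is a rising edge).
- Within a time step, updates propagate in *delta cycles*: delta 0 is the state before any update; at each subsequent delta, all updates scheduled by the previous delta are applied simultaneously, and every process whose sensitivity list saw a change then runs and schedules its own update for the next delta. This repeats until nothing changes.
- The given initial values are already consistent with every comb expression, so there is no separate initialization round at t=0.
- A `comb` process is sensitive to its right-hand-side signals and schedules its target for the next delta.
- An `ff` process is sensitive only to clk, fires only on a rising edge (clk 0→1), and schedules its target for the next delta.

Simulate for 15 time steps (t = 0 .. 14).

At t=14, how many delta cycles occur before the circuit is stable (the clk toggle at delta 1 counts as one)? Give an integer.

5

t=0 Δ0: p=0 q=0 clk=0 y=0 r=0 v=0 x=0 u=0
  Δ1: clk:0→1
  Δ2: p:0→1
  Δ3: q:0→1, y:0→1, r:0→1
  Δ4: q:1→0, x:0→1, u:0→1
  Δ5: r:1→0, u:1→0
  Δ6: q:0→1
  Δ7: u:0→1
  (7Δ to stable)
t=1 Δ0: p=1 q=1 clk=1 y=1 r=0 v=0 x=1 u=1
  Δ1: clk:1→0
  (1Δ to stable)
t=2 Δ0: p=1 q=1 clk=0 y=1 r=0 v=0 x=1 u=1
  Δ1: clk:0→1
  Δ2: p:1→0, v:0→1
  Δ3: q:1→0, r:0→1, x:1→0
  Δ4: q:0→1, r:1→0
  Δ5: q:1→0
  (5Δ to stable)
t=3 Δ0: p=0 q=0 clk=1 y=1 r=0 v=1 x=0 u=1
  Δ1: clk:1→0
  (1Δ to stable)
t=4 Δ0: p=0 q=0 clk=0 y=1 r=0 v=1 x=0 u=1
  Δ1: clk:0→1
  Δ2: p:0→1
  Δ3: q:0→1, y:1→0, r:0→1, x:0→1
  Δ4: q:1→0, r:1→0, x:1→0
  Δ5: q:0→1, r:0→1
  Δ6: q:1→0
  (6Δ to stable)
t=5 Δ0: p=1 q=0 clk=1 y=0 r=1 v=1 x=0 u=1
  Δ1: clk:1→0
  (1Δ to stable)
t=6 Δ0: p=1 q=0 clk=0 y=0 r=1 v=1 x=0 u=1
  Δ1: clk:0→1
  Δ2: v:1→0
  Δ3: y:0→1, u:1→0
  Δ4: x:0→1
  Δ5: r:1→0
  Δ6: q:0→1
  Δ7: u:0→1
  (7Δ to stable)
t=7 Δ0: p=1 q=1 clk=1 y=1 r=0 v=0 x=1 u=1
  Δ1: clk:1→0
  (1Δ to stable)
t=8 Δ0: p=1 q=1 clk=0 y=1 r=0 v=0 x=1 u=1
  Δ1: clk:0→1
  Δ2: p:1→0, v:0→1
  Δ3: q:1→0, r:0→1, x:1→0
  Δ4: q:0→1, r:1→0
  Δ5: q:1→0
  (5Δ to stable)
t=9 Δ0: p=0 q=0 clk=1 y=1 r=0 v=1 x=0 u=1
  Δ1: clk:1→0
  (1Δ to stable)
t=10 Δ0: p=0 q=0 clk=0 y=1 r=0 v=1 x=0 u=1
  Δ1: clk:0→1
  Δ2: p:0→1
  Δ3: q:0→1, y:1→0, r:0→1, x:0→1
  Δ4: q:1→0, r:1→0, x:1→0
  Δ5: q:0→1, r:0→1
  Δ6: q:1→0
  (6Δ to stable)
t=11 Δ0: p=1 q=0 clk=1 y=0 r=1 v=1 x=0 u=1
  Δ1: clk:1→0
  (1Δ to stable)
t=12 Δ0: p=1 q=0 clk=0 y=0 r=1 v=1 x=0 u=1
  Δ1: clk:0→1
  Δ2: v:1→0
  Δ3: y:0→1, u:1→0
  Δ4: x:0→1
  Δ5: r:1→0
  Δ6: q:0→1
  Δ7: u:0→1
  (7Δ to stable)
t=13 Δ0: p=1 q=1 clk=1 y=1 r=0 v=0 x=1 u=1
  Δ1: clk:1→0
  (1Δ to stable)
t=14 Δ0: p=1 q=1 clk=0 y=1 r=0 v=0 x=1 u=1
  Δ1: clk:0→1
  Δ2: p:1→0, v:0→1
  Δ3: q:1→0, r:0→1, x:1→0
  Δ4: q:0→1, r:1→0
  Δ5: q:1→0
  (5Δ to stable)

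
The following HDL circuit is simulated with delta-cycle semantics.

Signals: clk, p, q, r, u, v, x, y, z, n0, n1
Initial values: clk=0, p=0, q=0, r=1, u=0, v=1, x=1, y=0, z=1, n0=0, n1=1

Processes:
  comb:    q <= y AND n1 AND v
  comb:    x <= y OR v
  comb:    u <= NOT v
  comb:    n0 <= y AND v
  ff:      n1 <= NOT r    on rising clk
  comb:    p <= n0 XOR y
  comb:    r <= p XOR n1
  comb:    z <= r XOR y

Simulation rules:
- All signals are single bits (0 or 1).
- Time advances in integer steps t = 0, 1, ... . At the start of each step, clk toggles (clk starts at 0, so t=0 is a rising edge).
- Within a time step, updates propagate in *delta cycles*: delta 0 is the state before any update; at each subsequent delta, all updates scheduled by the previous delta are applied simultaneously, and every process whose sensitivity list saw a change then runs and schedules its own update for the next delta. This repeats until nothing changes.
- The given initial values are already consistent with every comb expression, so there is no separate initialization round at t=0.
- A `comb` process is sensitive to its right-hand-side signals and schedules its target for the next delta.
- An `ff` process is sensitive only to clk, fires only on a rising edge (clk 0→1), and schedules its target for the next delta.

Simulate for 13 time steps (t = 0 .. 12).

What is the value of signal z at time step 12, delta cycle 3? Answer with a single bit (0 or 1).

1

t0.Δ0 n1=1 q=0 p=0 n0=0 x=1 v=1 z=1 y=0 r=1 clk=0 u=0
t0.Δ1 n1=1 q=0 p=0 n0=0 x=1 v=1 z=1 y=0 r=1 clk=1 u=0
t0.Δ2 n1=0 q=0 p=0 n0=0 x=1 v=1 z=1 y=0 r=1 clk=1 u=0
t0.Δ3 n1=0 q=0 p=0 n0=0 x=1 v=1 z=1 y=0 r=0 clk=1 u=0
t0.Δ4 n1=0 q=0 p=0 n0=0 x=1 v=1 z=0 y=0 r=0 clk=1 u=0
t1.Δ0 n1=0 q=0 p=0 n0=0 x=1 v=1 z=0 y=0 r=0 clk=1 u=0
t1.Δ1 n1=0 q=0 p=0 n0=0 x=1 v=1 z=0 y=0 r=0 clk=0 u=0
t2.Δ0 n1=0 q=0 p=0 n0=0 x=1 v=1 z=0 y=0 r=0 clk=0 u=0
t2.Δ1 n1=0 q=0 p=0 n0=0 x=1 v=1 z=0 y=0 r=0 clk=1 u=0
t2.Δ2 n1=1 q=0 p=0 n0=0 x=1 v=1 z=0 y=0 r=0 clk=1 u=0
t2.Δ3 n1=1 q=0 p=0 n0=0 x=1 v=1 z=0 y=0 r=1 clk=1 u=0
t2.Δ4 n1=1 q=0 p=0 n0=0 x=1 v=1 z=1 y=0 r=1 clk=1 u=0
t3.Δ0 n1=1 q=0 p=0 n0=0 x=1 v=1 z=1 y=0 r=1 clk=1 u=0
t3.Δ1 n1=1 q=0 p=0 n0=0 x=1 v=1 z=1 y=0 r=1 clk=0 u=0
t4.Δ0 n1=1 q=0 p=0 n0=0 x=1 v=1 z=1 y=0 r=1 clk=0 u=0
t4.Δ1 n1=1 q=0 p=0 n0=0 x=1 v=1 z=1 y=0 r=1 clk=1 u=0
t4.Δ2 n1=0 q=0 p=0 n0=0 x=1 v=1 z=1 y=0 r=1 clk=1 u=0
t4.Δ3 n1=0 q=0 p=0 n0=0 x=1 v=1 z=1 y=0 r=0 clk=1 u=0
t4.Δ4 n1=0 q=0 p=0 n0=0 x=1 v=1 z=0 y=0 r=0 clk=1 u=0
t5.Δ0 n1=0 q=0 p=0 n0=0 x=1 v=1 z=0 y=0 r=0 clk=1 u=0
t5.Δ1 n1=0 q=0 p=0 n0=0 x=1 v=1 z=0 y=0 r=0 clk=0 u=0
t6.Δ0 n1=0 q=0 p=0 n0=0 x=1 v=1 z=0 y=0 r=0 clk=0 u=0
t6.Δ1 n1=0 q=0 p=0 n0=0 x=1 v=1 z=0 y=0 r=0 clk=1 u=0
t6.Δ2 n1=1 q=0 p=0 n0=0 x=1 v=1 z=0 y=0 r=0 clk=1 u=0
t6.Δ3 n1=1 q=0 p=0 n0=0 x=1 v=1 z=0 y=0 r=1 clk=1 u=0
t6.Δ4 n1=1 q=0 p=0 n0=0 x=1 v=1 z=1 y=0 r=1 clk=1 u=0
t7.Δ0 n1=1 q=0 p=0 n0=0 x=1 v=1 z=1 y=0 r=1 clk=1 u=0
t7.Δ1 n1=1 q=0 p=0 n0=0 x=1 v=1 z=1 y=0 r=1 clk=0 u=0
t8.Δ0 n1=1 q=0 p=0 n0=0 x=1 v=1 z=1 y=0 r=1 clk=0 u=0
t8.Δ1 n1=1 q=0 p=0 n0=0 x=1 v=1 z=1 y=0 r=1 clk=1 u=0
t8.Δ2 n1=0 q=0 p=0 n0=0 x=1 v=1 z=1 y=0 r=1 clk=1 u=0
t8.Δ3 n1=0 q=0 p=0 n0=0 x=1 v=1 z=1 y=0 r=0 clk=1 u=0
t8.Δ4 n1=0 q=0 p=0 n0=0 x=1 v=1 z=0 y=0 r=0 clk=1 u=0
t9.Δ0 n1=0 q=0 p=0 n0=0 x=1 v=1 z=0 y=0 r=0 clk=1 u=0
t9.Δ1 n1=0 q=0 p=0 n0=0 x=1 v=1 z=0 y=0 r=0 clk=0 u=0
t10.Δ0 n1=0 q=0 p=0 n0=0 x=1 v=1 z=0 y=0 r=0 clk=0 u=0
t10.Δ1 n1=0 q=0 p=0 n0=0 x=1 v=1 z=0 y=0 r=0 clk=1 u=0
t10.Δ2 n1=1 q=0 p=0 n0=0 x=1 v=1 z=0 y=0 r=0 clk=1 u=0
t10.Δ3 n1=1 q=0 p=0 n0=0 x=1 v=1 z=0 y=0 r=1 clk=1 u=0
t10.Δ4 n1=1 q=0 p=0 n0=0 x=1 v=1 z=1 y=0 r=1 clk=1 u=0
t11.Δ0 n1=1 q=0 p=0 n0=0 x=1 v=1 z=1 y=0 r=1 clk=1 u=0
t11.Δ1 n1=1 q=0 p=0 n0=0 x=1 v=1 z=1 y=0 r=1 clk=0 u=0
t12.Δ0 n1=1 q=0 p=0 n0=0 x=1 v=1 z=1 y=0 r=1 clk=0 u=0
t12.Δ1 n1=1 q=0 p=0 n0=0 x=1 v=1 z=1 y=0 r=1 clk=1 u=0
t12.Δ2 n1=0 q=0 p=0 n0=0 x=1 v=1 z=1 y=0 r=1 clk=1 u=0
t12.Δ3 n1=0 q=0 p=0 n0=0 x=1 v=1 z=1 y=0 r=0 clk=1 u=0
t12.Δ4 n1=0 q=0 p=0 n0=0 x=1 v=1 z=0 y=0 r=0 clk=1 u=0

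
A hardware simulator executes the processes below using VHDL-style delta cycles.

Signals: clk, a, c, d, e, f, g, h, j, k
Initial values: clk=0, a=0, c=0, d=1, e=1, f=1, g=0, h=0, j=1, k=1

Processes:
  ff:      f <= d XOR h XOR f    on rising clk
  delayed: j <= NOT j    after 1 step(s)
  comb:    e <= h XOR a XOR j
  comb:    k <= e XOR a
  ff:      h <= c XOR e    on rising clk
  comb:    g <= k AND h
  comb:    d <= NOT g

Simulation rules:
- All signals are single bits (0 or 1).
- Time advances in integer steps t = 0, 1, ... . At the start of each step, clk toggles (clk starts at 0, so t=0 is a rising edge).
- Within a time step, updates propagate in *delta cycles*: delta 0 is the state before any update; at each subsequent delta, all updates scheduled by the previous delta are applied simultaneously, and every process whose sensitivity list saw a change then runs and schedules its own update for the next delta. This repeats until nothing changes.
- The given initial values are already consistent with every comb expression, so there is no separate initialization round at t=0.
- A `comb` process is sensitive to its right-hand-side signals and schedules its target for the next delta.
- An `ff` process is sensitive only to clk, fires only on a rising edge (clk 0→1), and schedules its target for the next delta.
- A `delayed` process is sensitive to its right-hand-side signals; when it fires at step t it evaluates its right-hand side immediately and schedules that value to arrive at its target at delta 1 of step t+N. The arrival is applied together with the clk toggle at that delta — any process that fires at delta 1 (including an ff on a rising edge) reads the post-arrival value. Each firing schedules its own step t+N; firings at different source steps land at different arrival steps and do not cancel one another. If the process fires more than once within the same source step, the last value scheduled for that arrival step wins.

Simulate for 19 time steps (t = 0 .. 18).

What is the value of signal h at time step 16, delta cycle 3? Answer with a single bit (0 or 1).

[bits: j,clk,a,d,h,c,k,g,f,e]
t=0: Δ0=1001001011 Δ1=1101001011 Δ2=1101101001 Δ3=1101101100 Δ4=1100100100 Δ5=1100100000 Δ6=1101100000 | 6Δ
t=1: Δ0=1101100000 Δ1=1001100000 | 1Δ
t=2: Δ0=1001100000 Δ1=1101100000 Δ2=1101000000 Δ3=1101000001 Δ4=1101001001 | 4Δ
t=3: Δ0=1101001001 Δ1=1001001001 | 1Δ
t=4: Δ0=1001001001 Δ1=1101001001 Δ2=1101101011 Δ3=1101101110 Δ4=1100100110 Δ5=1100100010 Δ6=1101100010 | 6Δ
t=5: Δ0=1101100010 Δ1=1001100010 | 1Δ
t=6: Δ0=1001100010 Δ1=1101100010 Δ2=1101000010 Δ3=1101000011 Δ4=1101001011 | 4Δ
t=7: Δ0=1101001011 Δ1=1001001011 | 1Δ
t=8: Δ0=1001001011 Δ1=1101001011 Δ2=1101101001 Δ3=1101101100 Δ4=1100100100 Δ5=1100100000 Δ6=1101100000 | 6Δ
t=9: Δ0=1101100000 Δ1=1001100000 | 1Δ
t=10: Δ0=1001100000 Δ1=1101100000 Δ2=1101000000 Δ3=1101000001 Δ4=1101001001 | 4Δ
t=11: Δ0=1101001001 Δ1=1001001001 | 1Δ
t=12: Δ0=1001001001 Δ1=1101001001 Δ2=1101101011 Δ3=1101101110 Δ4=1100100110 Δ5=1100100010 Δ6=1101100010 | 6Δ
t=13: Δ0=1101100010 Δ1=1001100010 | 1Δ
t=14: Δ0=1001100010 Δ1=1101100010 Δ2=1101000010 Δ3=1101000011 Δ4=1101001011 | 4Δ
t=15: Δ0=1101001011 Δ1=1001001011 | 1Δ
t=16: Δ0=1001001011 Δ1=1101001011 Δ2=1101101001 Δ3=1101101100 Δ4=1100100100 Δ5=1100100000 Δ6=1101100000 | 6Δ
t=17: Δ0=1101100000 Δ1=1001100000 | 1Δ
t=18: Δ0=1001100000 Δ1=1101100000 Δ2=1101000000 Δ3=1101000001 Δ4=1101001001 | 4Δ

1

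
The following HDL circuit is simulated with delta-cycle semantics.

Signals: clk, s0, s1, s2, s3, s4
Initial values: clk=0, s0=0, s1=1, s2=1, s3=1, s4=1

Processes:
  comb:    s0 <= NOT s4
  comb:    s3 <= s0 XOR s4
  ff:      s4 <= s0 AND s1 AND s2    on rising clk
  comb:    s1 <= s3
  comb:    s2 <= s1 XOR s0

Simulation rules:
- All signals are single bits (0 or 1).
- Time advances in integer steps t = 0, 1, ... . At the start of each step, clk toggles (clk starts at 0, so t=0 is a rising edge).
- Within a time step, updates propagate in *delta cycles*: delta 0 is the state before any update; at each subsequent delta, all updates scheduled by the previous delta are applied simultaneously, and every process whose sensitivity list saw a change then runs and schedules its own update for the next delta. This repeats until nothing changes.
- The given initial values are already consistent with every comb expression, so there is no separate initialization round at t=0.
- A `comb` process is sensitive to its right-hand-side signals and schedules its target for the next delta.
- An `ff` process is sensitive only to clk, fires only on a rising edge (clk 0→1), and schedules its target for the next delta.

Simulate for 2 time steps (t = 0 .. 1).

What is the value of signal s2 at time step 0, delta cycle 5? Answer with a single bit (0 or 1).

t0.Δ0 s4=1 clk=0 s3=1 s0=0 s1=1 s2=1
t0.Δ1 s4=1 clk=1 s3=1 s0=0 s1=1 s2=1
t0.Δ2 s4=0 clk=1 s3=1 s0=0 s1=1 s2=1
t0.Δ3 s4=0 clk=1 s3=0 s0=1 s1=1 s2=1
t0.Δ4 s4=0 clk=1 s3=1 s0=1 s1=0 s2=0
t0.Δ5 s4=0 clk=1 s3=1 s0=1 s1=1 s2=1
t0.Δ6 s4=0 clk=1 s3=1 s0=1 s1=1 s2=0
t1.Δ0 s4=0 clk=1 s3=1 s0=1 s1=1 s2=0
t1.Δ1 s4=0 clk=0 s3=1 s0=1 s1=1 s2=0

1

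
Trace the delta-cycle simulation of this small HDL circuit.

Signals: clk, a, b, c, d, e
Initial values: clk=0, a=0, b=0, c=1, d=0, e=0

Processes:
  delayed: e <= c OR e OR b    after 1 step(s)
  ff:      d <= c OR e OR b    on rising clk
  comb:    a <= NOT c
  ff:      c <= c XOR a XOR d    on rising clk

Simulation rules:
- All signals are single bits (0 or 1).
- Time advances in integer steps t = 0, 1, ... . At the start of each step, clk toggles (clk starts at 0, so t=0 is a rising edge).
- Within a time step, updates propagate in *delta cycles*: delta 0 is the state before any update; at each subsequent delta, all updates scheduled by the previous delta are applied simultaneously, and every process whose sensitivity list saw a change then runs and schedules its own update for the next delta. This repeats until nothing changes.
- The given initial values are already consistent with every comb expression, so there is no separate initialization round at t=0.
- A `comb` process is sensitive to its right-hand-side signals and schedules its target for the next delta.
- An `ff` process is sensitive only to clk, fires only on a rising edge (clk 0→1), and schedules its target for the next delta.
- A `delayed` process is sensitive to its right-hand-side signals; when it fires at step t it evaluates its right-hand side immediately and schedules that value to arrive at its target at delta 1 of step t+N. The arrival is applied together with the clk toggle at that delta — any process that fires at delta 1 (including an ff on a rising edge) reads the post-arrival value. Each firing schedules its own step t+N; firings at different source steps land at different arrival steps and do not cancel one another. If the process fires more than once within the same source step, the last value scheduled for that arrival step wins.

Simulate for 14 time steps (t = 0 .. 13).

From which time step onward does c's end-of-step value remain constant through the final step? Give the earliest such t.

[bits: e,a,b,c,clk,d]
t=0: Δ0=000100 Δ1=000110 Δ2=000111 | 2Δ
t=1: Δ0=000111 Δ1=000101 | 1Δ
t=2: Δ0=000101 Δ1=000111 Δ2=000011 Δ3=010011 | 3Δ
t=3: Δ0=010011 Δ1=010001 | 1Δ
t=4: Δ0=010001 Δ1=010011 Δ2=010010 | 2Δ
t=5: Δ0=010010 Δ1=010000 | 1Δ
t=6: Δ0=010000 Δ1=010010 Δ2=010110 Δ3=000110 | 3Δ
t=7: Δ0=000110 Δ1=100100 | 1Δ
t=8: Δ0=100100 Δ1=100110 Δ2=100111 | 2Δ
t=9: Δ0=100111 Δ1=100101 | 1Δ
t=10: Δ0=100101 Δ1=100111 Δ2=100011 Δ3=110011 | 3Δ
t=11: Δ0=110011 Δ1=110001 | 1Δ
t=12: Δ0=110001 Δ1=110011 | 1Δ
t=13: Δ0=110011 Δ1=110001 | 1Δ

10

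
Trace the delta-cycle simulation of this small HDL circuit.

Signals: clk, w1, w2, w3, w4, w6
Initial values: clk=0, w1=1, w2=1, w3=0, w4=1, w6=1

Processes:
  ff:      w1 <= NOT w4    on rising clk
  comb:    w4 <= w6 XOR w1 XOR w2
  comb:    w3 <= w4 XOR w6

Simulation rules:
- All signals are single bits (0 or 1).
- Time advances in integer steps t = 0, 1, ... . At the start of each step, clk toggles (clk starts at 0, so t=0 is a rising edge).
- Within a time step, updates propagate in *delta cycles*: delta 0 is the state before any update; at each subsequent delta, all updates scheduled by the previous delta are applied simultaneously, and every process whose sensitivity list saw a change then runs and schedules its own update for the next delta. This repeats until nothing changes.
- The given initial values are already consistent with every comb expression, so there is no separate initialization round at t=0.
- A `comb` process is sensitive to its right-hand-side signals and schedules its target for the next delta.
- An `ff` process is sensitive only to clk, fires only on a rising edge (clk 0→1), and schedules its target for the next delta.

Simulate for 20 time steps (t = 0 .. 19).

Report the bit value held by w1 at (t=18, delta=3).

1

t0.Δ0 w3=0 w4=1 w1=1 w2=1 w6=1 clk=0
t0.Δ1 w3=0 w4=1 w1=1 w2=1 w6=1 clk=1
t0.Δ2 w3=0 w4=1 w1=0 w2=1 w6=1 clk=1
t0.Δ3 w3=0 w4=0 w1=0 w2=1 w6=1 clk=1
t0.Δ4 w3=1 w4=0 w1=0 w2=1 w6=1 clk=1
t1.Δ0 w3=1 w4=0 w1=0 w2=1 w6=1 clk=1
t1.Δ1 w3=1 w4=0 w1=0 w2=1 w6=1 clk=0
t2.Δ0 w3=1 w4=0 w1=0 w2=1 w6=1 clk=0
t2.Δ1 w3=1 w4=0 w1=0 w2=1 w6=1 clk=1
t2.Δ2 w3=1 w4=0 w1=1 w2=1 w6=1 clk=1
t2.Δ3 w3=1 w4=1 w1=1 w2=1 w6=1 clk=1
t2.Δ4 w3=0 w4=1 w1=1 w2=1 w6=1 clk=1
t3.Δ0 w3=0 w4=1 w1=1 w2=1 w6=1 clk=1
t3.Δ1 w3=0 w4=1 w1=1 w2=1 w6=1 clk=0
t4.Δ0 w3=0 w4=1 w1=1 w2=1 w6=1 clk=0
t4.Δ1 w3=0 w4=1 w1=1 w2=1 w6=1 clk=1
t4.Δ2 w3=0 w4=1 w1=0 w2=1 w6=1 clk=1
t4.Δ3 w3=0 w4=0 w1=0 w2=1 w6=1 clk=1
t4.Δ4 w3=1 w4=0 w1=0 w2=1 w6=1 clk=1
t5.Δ0 w3=1 w4=0 w1=0 w2=1 w6=1 clk=1
t5.Δ1 w3=1 w4=0 w1=0 w2=1 w6=1 clk=0
t6.Δ0 w3=1 w4=0 w1=0 w2=1 w6=1 clk=0
t6.Δ1 w3=1 w4=0 w1=0 w2=1 w6=1 clk=1
t6.Δ2 w3=1 w4=0 w1=1 w2=1 w6=1 clk=1
t6.Δ3 w3=1 w4=1 w1=1 w2=1 w6=1 clk=1
t6.Δ4 w3=0 w4=1 w1=1 w2=1 w6=1 clk=1
t7.Δ0 w3=0 w4=1 w1=1 w2=1 w6=1 clk=1
t7.Δ1 w3=0 w4=1 w1=1 w2=1 w6=1 clk=0
t8.Δ0 w3=0 w4=1 w1=1 w2=1 w6=1 clk=0
t8.Δ1 w3=0 w4=1 w1=1 w2=1 w6=1 clk=1
t8.Δ2 w3=0 w4=1 w1=0 w2=1 w6=1 clk=1
t8.Δ3 w3=0 w4=0 w1=0 w2=1 w6=1 clk=1
t8.Δ4 w3=1 w4=0 w1=0 w2=1 w6=1 clk=1
t9.Δ0 w3=1 w4=0 w1=0 w2=1 w6=1 clk=1
t9.Δ1 w3=1 w4=0 w1=0 w2=1 w6=1 clk=0
t10.Δ0 w3=1 w4=0 w1=0 w2=1 w6=1 clk=0
t10.Δ1 w3=1 w4=0 w1=0 w2=1 w6=1 clk=1
t10.Δ2 w3=1 w4=0 w1=1 w2=1 w6=1 clk=1
t10.Δ3 w3=1 w4=1 w1=1 w2=1 w6=1 clk=1
t10.Δ4 w3=0 w4=1 w1=1 w2=1 w6=1 clk=1
t11.Δ0 w3=0 w4=1 w1=1 w2=1 w6=1 clk=1
t11.Δ1 w3=0 w4=1 w1=1 w2=1 w6=1 clk=0
t12.Δ0 w3=0 w4=1 w1=1 w2=1 w6=1 clk=0
t12.Δ1 w3=0 w4=1 w1=1 w2=1 w6=1 clk=1
t12.Δ2 w3=0 w4=1 w1=0 w2=1 w6=1 clk=1
t12.Δ3 w3=0 w4=0 w1=0 w2=1 w6=1 clk=1
t12.Δ4 w3=1 w4=0 w1=0 w2=1 w6=1 clk=1
t13.Δ0 w3=1 w4=0 w1=0 w2=1 w6=1 clk=1
t13.Δ1 w3=1 w4=0 w1=0 w2=1 w6=1 clk=0
t14.Δ0 w3=1 w4=0 w1=0 w2=1 w6=1 clk=0
t14.Δ1 w3=1 w4=0 w1=0 w2=1 w6=1 clk=1
t14.Δ2 w3=1 w4=0 w1=1 w2=1 w6=1 clk=1
t14.Δ3 w3=1 w4=1 w1=1 w2=1 w6=1 clk=1
t14.Δ4 w3=0 w4=1 w1=1 w2=1 w6=1 clk=1
t15.Δ0 w3=0 w4=1 w1=1 w2=1 w6=1 clk=1
t15.Δ1 w3=0 w4=1 w1=1 w2=1 w6=1 clk=0
t16.Δ0 w3=0 w4=1 w1=1 w2=1 w6=1 clk=0
t16.Δ1 w3=0 w4=1 w1=1 w2=1 w6=1 clk=1
t16.Δ2 w3=0 w4=1 w1=0 w2=1 w6=1 clk=1
t16.Δ3 w3=0 w4=0 w1=0 w2=1 w6=1 clk=1
t16.Δ4 w3=1 w4=0 w1=0 w2=1 w6=1 clk=1
t17.Δ0 w3=1 w4=0 w1=0 w2=1 w6=1 clk=1
t17.Δ1 w3=1 w4=0 w1=0 w2=1 w6=1 clk=0
t18.Δ0 w3=1 w4=0 w1=0 w2=1 w6=1 clk=0
t18.Δ1 w3=1 w4=0 w1=0 w2=1 w6=1 clk=1
t18.Δ2 w3=1 w4=0 w1=1 w2=1 w6=1 clk=1
t18.Δ3 w3=1 w4=1 w1=1 w2=1 w6=1 clk=1
t18.Δ4 w3=0 w4=1 w1=1 w2=1 w6=1 clk=1
t19.Δ0 w3=0 w4=1 w1=1 w2=1 w6=1 clk=1
t19.Δ1 w3=0 w4=1 w1=1 w2=1 w6=1 clk=0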